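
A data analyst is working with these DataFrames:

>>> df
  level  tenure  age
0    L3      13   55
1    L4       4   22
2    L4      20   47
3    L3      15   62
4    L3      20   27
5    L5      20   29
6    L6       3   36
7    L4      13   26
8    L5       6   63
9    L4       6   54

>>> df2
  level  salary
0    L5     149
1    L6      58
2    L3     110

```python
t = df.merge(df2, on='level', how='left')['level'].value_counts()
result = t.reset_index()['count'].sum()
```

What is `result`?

merge on 'level' (how='left') → 10 rows:
  level  tenure  age  salary
0    L3      13   55   110.0
1    L4       4   22     NaN
2    L4      20   47     NaN
3    L3      15   62   110.0
4    L3      20   27   110.0
5    L5      20   29   149.0
6    L6       3   36    58.0
7    L4      13   26     NaN
8    L5       6   63   149.0
9    L4       6   54     NaN
value_counts of level:
level
L4    4
L3    3
L5    2
L6    1
Name: count, dtype: int64
reset_index():
  level  count
0    L4      4
1    L3      3
2    L5      2
3    L6      1
Finally, sum of column 'count' = 10.

10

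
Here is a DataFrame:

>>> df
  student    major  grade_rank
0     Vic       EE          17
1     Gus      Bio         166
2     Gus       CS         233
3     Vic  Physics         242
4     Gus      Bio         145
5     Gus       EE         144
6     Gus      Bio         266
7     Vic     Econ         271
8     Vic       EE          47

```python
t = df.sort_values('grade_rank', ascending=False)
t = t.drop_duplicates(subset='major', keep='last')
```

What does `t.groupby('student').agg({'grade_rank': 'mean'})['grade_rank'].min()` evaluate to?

176.666666667

sort by grade_rank descending:
  student    major  grade_rank
7     Vic     Econ         271
6     Gus      Bio         266
3     Vic  Physics         242
2     Gus       CS         233
1     Gus      Bio         166
4     Gus      Bio         145
5     Gus       EE         144
8     Vic       EE          47
0     Vic       EE          17
drop duplicate major (keep=last):
  student    major  grade_rank
7     Vic     Econ         271
3     Vic  Physics         242
2     Gus       CS         233
4     Gus      Bio         145
0     Vic       EE          17
group by student, mean of grade_rank:
         grade_rank
student            
Gus      189.000000
Vic      176.666667
Taking the min of column 'grade_rank' gives 176.666666667.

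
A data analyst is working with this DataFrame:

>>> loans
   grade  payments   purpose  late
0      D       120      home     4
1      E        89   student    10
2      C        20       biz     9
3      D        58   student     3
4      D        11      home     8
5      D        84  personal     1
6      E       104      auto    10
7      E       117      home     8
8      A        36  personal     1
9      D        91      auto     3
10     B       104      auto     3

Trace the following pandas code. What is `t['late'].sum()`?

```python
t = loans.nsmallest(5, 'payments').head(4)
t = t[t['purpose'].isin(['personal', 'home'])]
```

take 5 rows with smallest payments:
  grade  payments   purpose  late
4     D        11      home     8
2     C        20       biz     9
8     A        36  personal     1
3     D        58   student     3
5     D        84  personal     1
take first 4 rows:
  grade  payments   purpose  late
4     D        11      home     8
2     C        20       biz     9
8     A        36  personal     1
3     D        58   student     3
filter rows where purpose in ['personal', 'home']:
  grade  payments   purpose  late
4     D        11      home     8
8     A        36  personal     1
Finally, sum of column 'late' = 9.

9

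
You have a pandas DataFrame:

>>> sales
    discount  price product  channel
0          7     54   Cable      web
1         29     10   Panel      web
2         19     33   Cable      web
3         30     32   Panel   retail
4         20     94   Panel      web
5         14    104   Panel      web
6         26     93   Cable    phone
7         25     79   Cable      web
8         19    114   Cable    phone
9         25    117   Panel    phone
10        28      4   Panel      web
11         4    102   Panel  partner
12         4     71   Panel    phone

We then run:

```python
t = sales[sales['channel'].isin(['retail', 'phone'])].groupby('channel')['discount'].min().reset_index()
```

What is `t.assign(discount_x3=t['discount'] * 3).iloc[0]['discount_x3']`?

12

filter rows where channel in ['retail', 'phone']:
    discount  price product channel
3         30     32   Panel  retail
6         26     93   Cable   phone
8         19    114   Cable   phone
9         25    117   Panel   phone
12         4     71   Panel   phone
group by channel, min of discount:
channel
phone      4
retail    30
Name: discount, dtype: int64
reset_index():
  channel  discount
0   phone         4
1  retail        30
add column discount_x3 = t['discount'] * 3:
  channel  discount  discount_x3
0   phone         4           12
1  retail        30           90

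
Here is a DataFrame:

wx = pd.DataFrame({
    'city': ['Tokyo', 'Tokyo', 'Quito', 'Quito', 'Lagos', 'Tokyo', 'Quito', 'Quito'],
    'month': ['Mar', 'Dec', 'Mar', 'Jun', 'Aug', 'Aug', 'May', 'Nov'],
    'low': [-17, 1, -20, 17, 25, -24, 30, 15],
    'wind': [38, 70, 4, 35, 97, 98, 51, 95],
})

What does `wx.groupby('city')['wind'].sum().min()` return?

97

group by city, sum of wind:
city
Lagos     97
Quito    185
Tokyo    206
Name: wind, dtype: int64
Hence 97.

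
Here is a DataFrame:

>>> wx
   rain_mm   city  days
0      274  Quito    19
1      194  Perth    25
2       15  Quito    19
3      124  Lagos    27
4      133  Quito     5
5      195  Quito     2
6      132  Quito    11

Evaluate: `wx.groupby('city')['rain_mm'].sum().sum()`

group by city, sum of rain_mm:
city
Lagos    124
Perth    194
Quito    749
Name: rain_mm, dtype: int64

1067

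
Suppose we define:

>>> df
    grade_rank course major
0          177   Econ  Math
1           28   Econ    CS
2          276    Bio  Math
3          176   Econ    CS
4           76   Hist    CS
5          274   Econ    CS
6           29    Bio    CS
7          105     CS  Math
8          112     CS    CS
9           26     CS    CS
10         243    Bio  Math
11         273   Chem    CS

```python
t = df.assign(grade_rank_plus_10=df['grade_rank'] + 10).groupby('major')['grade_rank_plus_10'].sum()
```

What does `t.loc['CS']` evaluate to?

1074

add column grade_rank_plus_10 = df['grade_rank'] + 10:
    grade_rank course major  grade_rank_plus_10
0          177   Econ  Math                 187
1           28   Econ    CS                  38
2          276    Bio  Math                 286
3          176   Econ    CS                 186
4           76   Hist    CS                  86
5          274   Econ    CS                 284
6           29    Bio    CS                  39
7          105     CS  Math                 115
8          112     CS    CS                 122
9           26     CS    CS                  36
10         243    Bio  Math                 253
11         273   Chem    CS                 283
group by major, sum of grade_rank_plus_10:
major
CS      1074
Math     841
Name: grade_rank_plus_10, dtype: int64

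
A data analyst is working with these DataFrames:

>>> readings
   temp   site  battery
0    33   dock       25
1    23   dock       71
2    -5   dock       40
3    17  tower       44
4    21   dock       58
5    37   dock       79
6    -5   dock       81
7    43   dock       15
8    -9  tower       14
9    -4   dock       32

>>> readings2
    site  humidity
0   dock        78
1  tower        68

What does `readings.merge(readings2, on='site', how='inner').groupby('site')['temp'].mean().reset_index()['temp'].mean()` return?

merge on 'site' (how='inner') → 10 rows:
   temp   site  battery  humidity
0    33   dock       25        78
1    23   dock       71        78
2    -5   dock       40        78
3    17  tower       44        68
4    21   dock       58        78
5    37   dock       79        78
6    -5   dock       81        78
7    43   dock       15        78
8    -9  tower       14        68
9    -4   dock       32        78
group by site, mean of temp:
site
dock     17.875
tower     4.000
Name: temp, dtype: float64
reset_index():
    site    temp
0   dock  17.875
1  tower   4.000
mean of column 'temp' → 10.9375

10.9375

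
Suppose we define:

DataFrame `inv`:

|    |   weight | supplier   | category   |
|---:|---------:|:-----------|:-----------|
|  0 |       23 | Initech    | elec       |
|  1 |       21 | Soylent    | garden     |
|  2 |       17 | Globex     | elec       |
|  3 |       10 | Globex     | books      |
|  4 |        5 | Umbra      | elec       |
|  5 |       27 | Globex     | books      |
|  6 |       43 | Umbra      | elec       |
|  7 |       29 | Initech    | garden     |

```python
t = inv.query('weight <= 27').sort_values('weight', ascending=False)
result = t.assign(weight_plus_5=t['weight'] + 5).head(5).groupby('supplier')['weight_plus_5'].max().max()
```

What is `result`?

32

filter rows where weight <= 27:
   weight supplier category
0      23  Initech     elec
1      21  Soylent   garden
2      17   Globex     elec
3      10   Globex    books
4       5    Umbra     elec
5      27   Globex    books
sort by weight descending:
   weight supplier category
5      27   Globex    books
0      23  Initech     elec
1      21  Soylent   garden
2      17   Globex     elec
3      10   Globex    books
4       5    Umbra     elec
add column weight_plus_5 = t['weight'] + 5:
   weight supplier category  weight_plus_5
5      27   Globex    books             32
0      23  Initech     elec             28
1      21  Soylent   garden             26
2      17   Globex     elec             22
3      10   Globex    books             15
4       5    Umbra     elec             10
take first 5 rows:
   weight supplier category  weight_plus_5
5      27   Globex    books             32
0      23  Initech     elec             28
1      21  Soylent   garden             26
2      17   Globex     elec             22
3      10   Globex    books             15
group by supplier, max of weight_plus_5:
supplier
Globex     32
Initech    28
Soylent    26
Name: weight_plus_5, dtype: int64
max of the resulting series → 32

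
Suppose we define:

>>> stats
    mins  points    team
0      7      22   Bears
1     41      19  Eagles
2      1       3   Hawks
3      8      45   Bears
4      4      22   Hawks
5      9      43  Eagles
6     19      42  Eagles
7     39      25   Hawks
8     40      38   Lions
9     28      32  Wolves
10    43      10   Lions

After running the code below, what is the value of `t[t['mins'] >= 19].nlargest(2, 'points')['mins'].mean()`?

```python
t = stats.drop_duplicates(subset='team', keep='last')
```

23.5

drop duplicate team (keep=last):
    mins  points    team
3      8      45   Bears
6     19      42  Eagles
7     39      25   Hawks
9     28      32  Wolves
10    43      10   Lions
filter rows where mins >= 19:
    mins  points    team
6     19      42  Eagles
7     39      25   Hawks
9     28      32  Wolves
10    43      10   Lions
take 2 rows with largest points:
   mins  points    team
6    19      42  Eagles
9    28      32  Wolves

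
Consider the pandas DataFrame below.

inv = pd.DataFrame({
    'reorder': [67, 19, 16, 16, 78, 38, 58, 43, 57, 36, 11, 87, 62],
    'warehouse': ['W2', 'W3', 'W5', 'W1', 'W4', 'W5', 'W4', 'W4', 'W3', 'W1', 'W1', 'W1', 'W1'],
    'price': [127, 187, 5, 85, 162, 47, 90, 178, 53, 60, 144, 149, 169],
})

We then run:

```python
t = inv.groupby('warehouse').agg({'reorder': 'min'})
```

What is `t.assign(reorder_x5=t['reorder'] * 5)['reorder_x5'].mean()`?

group by warehouse, min of reorder:
           reorder
warehouse         
W1              11
W2              67
W3              19
W4              43
W5              16
add column reorder_x5 = t['reorder'] * 5:
           reorder  reorder_x5
warehouse                     
W1              11          55
W2              67         335
W3              19          95
W4              43         215
W5              16          80
The mean of column 'reorder_x5' is 156.0.

156.0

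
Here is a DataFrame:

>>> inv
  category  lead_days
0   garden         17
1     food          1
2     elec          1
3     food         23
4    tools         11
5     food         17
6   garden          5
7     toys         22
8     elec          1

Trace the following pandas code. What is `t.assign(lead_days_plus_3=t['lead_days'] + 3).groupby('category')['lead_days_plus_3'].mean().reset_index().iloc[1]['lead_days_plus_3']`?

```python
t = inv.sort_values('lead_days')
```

sort by lead_days:
  category  lead_days
1     food          1
2     elec          1
8     elec          1
6   garden          5
4    tools         11
0   garden         17
5     food         17
7     toys         22
3     food         23
add column lead_days_plus_3 = t['lead_days'] + 3:
  category  lead_days  lead_days_plus_3
1     food          1                 4
2     elec          1                 4
8     elec          1                 4
6   garden          5                 8
4    tools         11                14
0   garden         17                20
5     food         17                20
7     toys         22                25
3     food         23                26
group by category, mean of lead_days_plus_3:
category
elec       4.000000
food      16.666667
garden    14.000000
tools     14.000000
toys      25.000000
Name: lead_days_plus_3, dtype: float64
reset_index():
  category  lead_days_plus_3
0     elec          4.000000
1     food         16.666667
2   garden         14.000000
3    tools         14.000000
4     toys         25.000000
value at position 1, column 'lead_days_plus_3' → 16.6666666667

16.6666666667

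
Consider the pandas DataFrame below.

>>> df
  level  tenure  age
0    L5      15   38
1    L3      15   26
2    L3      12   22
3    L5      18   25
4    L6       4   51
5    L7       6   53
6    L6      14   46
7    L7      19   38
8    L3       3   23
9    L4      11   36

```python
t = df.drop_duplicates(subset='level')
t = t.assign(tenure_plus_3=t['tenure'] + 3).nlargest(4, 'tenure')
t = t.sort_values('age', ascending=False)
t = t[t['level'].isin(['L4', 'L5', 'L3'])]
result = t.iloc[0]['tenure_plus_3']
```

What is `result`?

18

drop duplicate level (keep=first):
  level  tenure  age
0    L5      15   38
1    L3      15   26
4    L6       4   51
5    L7       6   53
9    L4      11   36
add column tenure_plus_3 = t['tenure'] + 3:
  level  tenure  age  tenure_plus_3
0    L5      15   38             18
1    L3      15   26             18
4    L6       4   51              7
5    L7       6   53              9
9    L4      11   36             14
take 4 rows with largest tenure:
  level  tenure  age  tenure_plus_3
0    L5      15   38             18
1    L3      15   26             18
9    L4      11   36             14
5    L7       6   53              9
sort by age descending:
  level  tenure  age  tenure_plus_3
5    L7       6   53              9
0    L5      15   38             18
9    L4      11   36             14
1    L3      15   26             18
filter rows where level in ['L4', 'L5', 'L3']:
  level  tenure  age  tenure_plus_3
0    L5      15   38             18
9    L4      11   36             14
1    L3      15   26             18
Taking the value at position 0, column 'tenure_plus_3' gives 18.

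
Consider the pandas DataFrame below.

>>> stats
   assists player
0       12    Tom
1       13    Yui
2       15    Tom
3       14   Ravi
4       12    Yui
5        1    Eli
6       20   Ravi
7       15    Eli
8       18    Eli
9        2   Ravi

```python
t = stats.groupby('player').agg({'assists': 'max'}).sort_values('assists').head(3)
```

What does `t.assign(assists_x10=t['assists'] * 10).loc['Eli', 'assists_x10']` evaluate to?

180

group by player, max of assists:
        assists
player         
Eli          18
Ravi         20
Tom          15
Yui          13
sort by assists:
        assists
player         
Yui          13
Tom          15
Eli          18
Ravi         20
take first 3 rows:
        assists
player         
Yui          13
Tom          15
Eli          18
add column assists_x10 = t['assists'] * 10:
        assists  assists_x10
player                      
Yui          13          130
Tom          15          150
Eli          18          180
The value at row 'Eli', column 'assists_x10' is 180.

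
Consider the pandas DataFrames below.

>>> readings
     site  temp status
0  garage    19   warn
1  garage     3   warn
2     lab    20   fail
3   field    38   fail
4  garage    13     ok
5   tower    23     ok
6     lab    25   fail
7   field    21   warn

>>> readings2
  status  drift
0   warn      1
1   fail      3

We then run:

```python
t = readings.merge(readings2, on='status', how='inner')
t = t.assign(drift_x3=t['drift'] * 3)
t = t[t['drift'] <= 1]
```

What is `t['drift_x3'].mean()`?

3.0

merge on 'status' (how='inner') → 6 rows:
     site  temp status  drift
0  garage    19   warn      1
1  garage     3   warn      1
2     lab    20   fail      3
3   field    38   fail      3
4     lab    25   fail      3
5   field    21   warn      1
add column drift_x3 = t['drift'] * 3:
     site  temp status  drift  drift_x3
0  garage    19   warn      1         3
1  garage     3   warn      1         3
2     lab    20   fail      3         9
3   field    38   fail      3         9
4     lab    25   fail      3         9
5   field    21   warn      1         3
filter rows where drift <= 1:
     site  temp status  drift  drift_x3
0  garage    19   warn      1         3
1  garage     3   warn      1         3
5   field    21   warn      1         3
So mean() = 3.0.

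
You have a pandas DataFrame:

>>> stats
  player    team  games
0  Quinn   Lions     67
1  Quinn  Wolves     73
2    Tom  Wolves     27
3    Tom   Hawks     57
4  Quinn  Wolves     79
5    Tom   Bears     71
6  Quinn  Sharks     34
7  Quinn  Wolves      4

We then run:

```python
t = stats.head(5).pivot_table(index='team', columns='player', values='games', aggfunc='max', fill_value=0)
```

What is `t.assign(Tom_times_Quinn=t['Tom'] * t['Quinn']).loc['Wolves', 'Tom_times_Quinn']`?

2133

take first 5 rows:
  player    team  games
0  Quinn   Lions     67
1  Quinn  Wolves     73
2    Tom  Wolves     27
3    Tom   Hawks     57
4  Quinn  Wolves     79
pivot: rows=team, cols=player, max(games):
player  Quinn  Tom
team              
Hawks       0   57
Lions      67    0
Wolves     79   27
add column Tom_times_Quinn = t['Tom'] * t['Quinn']:
player  Quinn  Tom  Tom_times_Quinn
team                               
Hawks       0   57                0
Lions      67    0                0
Wolves     79   27             2133
Hence 2133.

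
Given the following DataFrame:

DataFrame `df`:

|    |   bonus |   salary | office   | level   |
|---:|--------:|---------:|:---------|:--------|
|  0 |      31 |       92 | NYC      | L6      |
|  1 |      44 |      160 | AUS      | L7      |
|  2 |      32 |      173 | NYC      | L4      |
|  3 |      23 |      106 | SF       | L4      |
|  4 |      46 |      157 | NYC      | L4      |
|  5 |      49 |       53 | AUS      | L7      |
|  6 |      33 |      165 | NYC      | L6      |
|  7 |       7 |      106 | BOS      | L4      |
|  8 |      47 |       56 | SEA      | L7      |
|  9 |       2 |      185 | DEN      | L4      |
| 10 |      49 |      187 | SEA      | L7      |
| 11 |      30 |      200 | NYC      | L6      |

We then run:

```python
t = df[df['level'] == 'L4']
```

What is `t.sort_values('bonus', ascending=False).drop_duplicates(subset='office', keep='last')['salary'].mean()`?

filter rows where level == 'L4':
   bonus  salary office level
2     32     173    NYC    L4
3     23     106     SF    L4
4     46     157    NYC    L4
7      7     106    BOS    L4
9      2     185    DEN    L4
sort by bonus descending:
   bonus  salary office level
4     46     157    NYC    L4
2     32     173    NYC    L4
3     23     106     SF    L4
7      7     106    BOS    L4
9      2     185    DEN    L4
drop duplicate office (keep=last):
   bonus  salary office level
2     32     173    NYC    L4
3     23     106     SF    L4
7      7     106    BOS    L4
9      2     185    DEN    L4
Taking the mean of column 'salary' gives 142.5.

142.5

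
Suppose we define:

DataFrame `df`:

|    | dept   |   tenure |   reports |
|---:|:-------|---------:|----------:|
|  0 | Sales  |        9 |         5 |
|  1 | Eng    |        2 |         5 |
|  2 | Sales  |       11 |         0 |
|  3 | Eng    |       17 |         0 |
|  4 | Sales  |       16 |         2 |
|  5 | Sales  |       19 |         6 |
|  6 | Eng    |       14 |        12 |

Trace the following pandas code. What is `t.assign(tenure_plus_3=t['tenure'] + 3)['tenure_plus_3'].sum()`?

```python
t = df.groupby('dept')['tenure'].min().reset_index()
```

17

group by dept, min of tenure:
dept
Eng      2
Sales    9
Name: tenure, dtype: int64
reset_index():
    dept  tenure
0    Eng       2
1  Sales       9
add column tenure_plus_3 = t['tenure'] + 3:
    dept  tenure  tenure_plus_3
0    Eng       2              5
1  Sales       9             12
Hence 17.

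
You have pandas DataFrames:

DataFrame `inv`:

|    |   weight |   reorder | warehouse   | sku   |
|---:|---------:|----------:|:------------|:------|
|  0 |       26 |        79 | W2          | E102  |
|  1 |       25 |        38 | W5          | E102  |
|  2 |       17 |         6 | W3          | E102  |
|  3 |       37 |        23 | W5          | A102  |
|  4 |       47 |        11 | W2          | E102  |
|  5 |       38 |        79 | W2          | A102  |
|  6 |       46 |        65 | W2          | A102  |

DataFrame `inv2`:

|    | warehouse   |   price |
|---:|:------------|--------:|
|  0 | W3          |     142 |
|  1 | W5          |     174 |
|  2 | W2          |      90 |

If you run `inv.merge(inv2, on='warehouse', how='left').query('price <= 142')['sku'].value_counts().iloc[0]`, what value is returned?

3

merge on 'warehouse' (how='left') → 7 rows:
   weight  reorder warehouse   sku  price
0      26       79        W2  E102     90
1      25       38        W5  E102    174
2      17        6        W3  E102    142
3      37       23        W5  A102    174
4      47       11        W2  E102     90
5      38       79        W2  A102     90
6      46       65        W2  A102     90
filter rows where price <= 142:
   weight  reorder warehouse   sku  price
0      26       79        W2  E102     90
2      17        6        W3  E102    142
4      47       11        W2  E102     90
5      38       79        W2  A102     90
6      46       65        W2  A102     90
value_counts of sku:
sku
E102    3
A102    2
Name: count, dtype: int64
The value at position 0 is 3.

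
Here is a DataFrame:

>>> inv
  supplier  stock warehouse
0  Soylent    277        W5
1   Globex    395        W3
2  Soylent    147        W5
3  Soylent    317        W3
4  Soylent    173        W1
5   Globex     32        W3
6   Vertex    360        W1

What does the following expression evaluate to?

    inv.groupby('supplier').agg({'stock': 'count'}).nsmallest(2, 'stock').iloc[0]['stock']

1

group by supplier, count of stock:
          stock
supplier       
Globex        2
Soylent       4
Vertex        1
take 2 rows with smallest stock:
          stock
supplier       
Vertex        1
Globex        2
Finally, value at position 0, column 'stock' = 1.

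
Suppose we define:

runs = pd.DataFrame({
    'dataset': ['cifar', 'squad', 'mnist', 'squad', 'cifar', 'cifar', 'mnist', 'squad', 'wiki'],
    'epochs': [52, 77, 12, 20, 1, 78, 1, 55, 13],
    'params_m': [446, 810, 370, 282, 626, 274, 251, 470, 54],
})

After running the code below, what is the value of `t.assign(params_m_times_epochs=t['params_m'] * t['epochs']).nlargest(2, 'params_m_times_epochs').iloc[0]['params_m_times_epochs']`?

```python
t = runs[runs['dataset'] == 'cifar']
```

filter rows where dataset == 'cifar':
  dataset  epochs  params_m
0   cifar      52       446
4   cifar       1       626
5   cifar      78       274
add column params_m_times_epochs = t['params_m'] * t['epochs']:
  dataset  epochs  params_m  params_m_times_epochs
0   cifar      52       446                  23192
4   cifar       1       626                    626
5   cifar      78       274                  21372
take 2 rows with largest params_m_times_epochs:
  dataset  epochs  params_m  params_m_times_epochs
0   cifar      52       446                  23192
5   cifar      78       274                  21372

23192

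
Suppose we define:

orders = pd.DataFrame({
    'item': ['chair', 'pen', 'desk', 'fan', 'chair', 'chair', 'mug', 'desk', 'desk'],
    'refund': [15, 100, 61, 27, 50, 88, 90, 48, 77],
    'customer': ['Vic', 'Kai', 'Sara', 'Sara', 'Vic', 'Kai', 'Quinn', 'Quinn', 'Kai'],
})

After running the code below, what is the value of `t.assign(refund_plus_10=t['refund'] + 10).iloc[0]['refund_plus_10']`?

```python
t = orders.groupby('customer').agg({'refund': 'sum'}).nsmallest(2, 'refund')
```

group by customer, sum of refund:
          refund
customer        
Kai          265
Quinn        138
Sara          88
Vic           65
take 2 rows with smallest refund:
          refund
customer        
Vic           65
Sara          88
add column refund_plus_10 = t['refund'] + 10:
          refund  refund_plus_10
customer                        
Vic           65              75
Sara          88              98
The value at position 0, column 'refund_plus_10' is 75.

75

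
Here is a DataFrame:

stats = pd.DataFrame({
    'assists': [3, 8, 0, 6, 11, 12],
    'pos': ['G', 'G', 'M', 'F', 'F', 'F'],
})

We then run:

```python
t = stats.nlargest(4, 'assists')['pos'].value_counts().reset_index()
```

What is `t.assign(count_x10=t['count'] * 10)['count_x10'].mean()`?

take 4 rows with largest assists:
   assists pos
5       12   F
4       11   F
1        8   G
3        6   F
value_counts of pos:
pos
F    3
G    1
Name: count, dtype: int64
reset_index():
  pos  count
0   F      3
1   G      1
add column count_x10 = t['count'] * 10:
  pos  count  count_x10
0   F      3         30
1   G      1         10
Finally, mean of column 'count_x10' = 20.0.

20.0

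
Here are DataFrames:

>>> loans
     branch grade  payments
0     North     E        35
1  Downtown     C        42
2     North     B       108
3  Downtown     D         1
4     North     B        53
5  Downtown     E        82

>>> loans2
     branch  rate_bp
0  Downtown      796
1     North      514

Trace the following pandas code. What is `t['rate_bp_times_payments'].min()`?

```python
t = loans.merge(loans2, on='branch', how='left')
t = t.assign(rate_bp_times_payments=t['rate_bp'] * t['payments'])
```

796

merge on 'branch' (how='left') → 6 rows:
     branch grade  payments  rate_bp
0     North     E        35      514
1  Downtown     C        42      796
2     North     B       108      514
3  Downtown     D         1      796
4     North     B        53      514
5  Downtown     E        82      796
add column rate_bp_times_payments = t['rate_bp'] * t['payments']:
     branch grade  payments  rate_bp  rate_bp_times_payments
0     North     E        35      514                   17990
1  Downtown     C        42      796                   33432
2     North     B       108      514                   55512
3  Downtown     D         1      796                     796
4     North     B        53      514                   27242
5  Downtown     E        82      796                   65272
Then the min of column 'rate_bp_times_payments': 796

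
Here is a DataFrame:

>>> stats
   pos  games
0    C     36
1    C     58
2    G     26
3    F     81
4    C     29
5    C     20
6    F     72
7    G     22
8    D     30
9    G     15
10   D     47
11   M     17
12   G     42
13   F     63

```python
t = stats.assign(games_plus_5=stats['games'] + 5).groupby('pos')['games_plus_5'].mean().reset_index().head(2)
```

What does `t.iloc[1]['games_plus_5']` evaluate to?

add column games_plus_5 = stats['games'] + 5:
   pos  games  games_plus_5
0    C     36            41
1    C     58            63
2    G     26            31
3    F     81            86
4    C     29            34
5    C     20            25
6    F     72            77
7    G     22            27
8    D     30            35
9    G     15            20
10   D     47            52
11   M     17            22
12   G     42            47
13   F     63            68
group by pos, mean of games_plus_5:
pos
C    40.75
D    43.50
F    77.00
G    31.25
M    22.00
Name: games_plus_5, dtype: float64
reset_index():
  pos  games_plus_5
0   C         40.75
1   D         43.50
2   F         77.00
3   G         31.25
4   M         22.00
take first 2 rows:
  pos  games_plus_5
0   C         40.75
1   D         43.50
Then the value at position 1, column 'games_plus_5': 43.5

43.5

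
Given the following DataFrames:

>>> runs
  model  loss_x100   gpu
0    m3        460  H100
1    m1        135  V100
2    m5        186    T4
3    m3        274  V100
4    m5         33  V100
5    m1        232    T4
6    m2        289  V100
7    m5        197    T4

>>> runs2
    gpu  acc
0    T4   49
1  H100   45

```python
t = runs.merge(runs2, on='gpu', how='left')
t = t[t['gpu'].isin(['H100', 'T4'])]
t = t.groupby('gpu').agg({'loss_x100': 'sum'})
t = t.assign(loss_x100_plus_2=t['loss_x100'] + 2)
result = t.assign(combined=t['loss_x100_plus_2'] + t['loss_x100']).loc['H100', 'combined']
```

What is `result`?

922

merge on 'gpu' (how='left') → 8 rows:
  model  loss_x100   gpu   acc
0    m3        460  H100  45.0
1    m1        135  V100   NaN
2    m5        186    T4  49.0
3    m3        274  V100   NaN
4    m5         33  V100   NaN
5    m1        232    T4  49.0
6    m2        289  V100   NaN
7    m5        197    T4  49.0
filter rows where gpu in ['H100', 'T4']:
  model  loss_x100   gpu   acc
0    m3        460  H100  45.0
2    m5        186    T4  49.0
5    m1        232    T4  49.0
7    m5        197    T4  49.0
group by gpu, sum of loss_x100:
      loss_x100
gpu            
H100        460
T4          615
add column loss_x100_plus_2 = t['loss_x100'] + 2:
      loss_x100  loss_x100_plus_2
gpu                              
H100        460               462
T4          615               617
add column combined = t['loss_x100_plus_2'] + t['loss_x100']:
      loss_x100  loss_x100_plus_2  combined
gpu                                        
H100        460               462       922
T4          615               617      1232
Taking the value at row 'H100', column 'combined' gives 922.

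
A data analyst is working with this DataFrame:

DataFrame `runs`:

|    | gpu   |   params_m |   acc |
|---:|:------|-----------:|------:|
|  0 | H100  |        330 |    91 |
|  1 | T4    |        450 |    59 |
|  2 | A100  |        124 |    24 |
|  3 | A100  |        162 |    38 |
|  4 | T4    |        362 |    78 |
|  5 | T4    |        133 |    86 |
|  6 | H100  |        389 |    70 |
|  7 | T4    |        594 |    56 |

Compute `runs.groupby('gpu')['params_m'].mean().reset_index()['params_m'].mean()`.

295.75

group by gpu, mean of params_m:
gpu
A100    143.00
H100    359.50
T4      384.75
Name: params_m, dtype: float64
reset_index():
    gpu  params_m
0  A100    143.00
1  H100    359.50
2    T4    384.75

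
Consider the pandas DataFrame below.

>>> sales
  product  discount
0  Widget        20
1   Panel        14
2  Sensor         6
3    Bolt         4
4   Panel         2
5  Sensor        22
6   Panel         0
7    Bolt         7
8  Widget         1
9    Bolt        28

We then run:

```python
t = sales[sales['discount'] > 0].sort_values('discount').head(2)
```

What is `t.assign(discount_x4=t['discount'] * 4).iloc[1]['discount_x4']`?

8

filter rows where discount > 0:
  product  discount
0  Widget        20
1   Panel        14
2  Sensor         6
3    Bolt         4
4   Panel         2
5  Sensor        22
7    Bolt         7
8  Widget         1
9    Bolt        28
sort by discount:
  product  discount
8  Widget         1
4   Panel         2
3    Bolt         4
2  Sensor         6
7    Bolt         7
1   Panel        14
0  Widget        20
5  Sensor        22
9    Bolt        28
take first 2 rows:
  product  discount
8  Widget         1
4   Panel         2
add column discount_x4 = t['discount'] * 4:
  product  discount  discount_x4
8  Widget         1            4
4   Panel         2            8
Finally, value at position 1, column 'discount_x4' = 8.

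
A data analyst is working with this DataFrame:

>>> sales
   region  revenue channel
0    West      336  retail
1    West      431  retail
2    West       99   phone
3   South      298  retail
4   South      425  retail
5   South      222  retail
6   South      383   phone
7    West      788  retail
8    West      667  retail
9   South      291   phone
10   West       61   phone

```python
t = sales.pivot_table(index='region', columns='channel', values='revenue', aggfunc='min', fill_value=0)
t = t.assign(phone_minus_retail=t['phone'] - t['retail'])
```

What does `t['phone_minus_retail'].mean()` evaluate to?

pivot: rows=region, cols=channel, min(revenue):
channel  phone  retail
region                
South      291     222
West        61     336
add column phone_minus_retail = t['phone'] - t['retail']:
channel  phone  retail  phone_minus_retail
region                                    
South      291     222                  69
West        61     336                -275

-103.0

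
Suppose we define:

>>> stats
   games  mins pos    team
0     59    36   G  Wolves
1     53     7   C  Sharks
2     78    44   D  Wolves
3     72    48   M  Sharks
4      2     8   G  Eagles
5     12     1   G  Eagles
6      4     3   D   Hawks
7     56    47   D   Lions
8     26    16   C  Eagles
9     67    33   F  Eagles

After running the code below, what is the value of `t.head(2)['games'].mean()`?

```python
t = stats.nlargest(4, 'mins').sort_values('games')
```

57.5

take 4 rows with largest mins:
   games  mins pos    team
3     72    48   M  Sharks
7     56    47   D   Lions
2     78    44   D  Wolves
0     59    36   G  Wolves
sort by games:
   games  mins pos    team
7     56    47   D   Lions
0     59    36   G  Wolves
3     72    48   M  Sharks
2     78    44   D  Wolves
take first 2 rows:
   games  mins pos    team
7     56    47   D   Lions
0     59    36   G  Wolves
So mean() = 57.5.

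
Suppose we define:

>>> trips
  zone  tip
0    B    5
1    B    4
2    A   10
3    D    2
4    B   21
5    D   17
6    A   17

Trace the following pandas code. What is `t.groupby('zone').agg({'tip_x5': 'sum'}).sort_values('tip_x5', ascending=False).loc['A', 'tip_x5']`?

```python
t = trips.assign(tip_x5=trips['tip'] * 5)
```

135

add column tip_x5 = trips['tip'] * 5:
  zone  tip  tip_x5
0    B    5      25
1    B    4      20
2    A   10      50
3    D    2      10
4    B   21     105
5    D   17      85
6    A   17      85
group by zone, sum of tip_x5:
      tip_x5
zone        
A        135
B        150
D         95
sort by tip_x5 descending:
      tip_x5
zone        
B        150
A        135
D         95
Finally, value at row 'A', column 'tip_x5' = 135.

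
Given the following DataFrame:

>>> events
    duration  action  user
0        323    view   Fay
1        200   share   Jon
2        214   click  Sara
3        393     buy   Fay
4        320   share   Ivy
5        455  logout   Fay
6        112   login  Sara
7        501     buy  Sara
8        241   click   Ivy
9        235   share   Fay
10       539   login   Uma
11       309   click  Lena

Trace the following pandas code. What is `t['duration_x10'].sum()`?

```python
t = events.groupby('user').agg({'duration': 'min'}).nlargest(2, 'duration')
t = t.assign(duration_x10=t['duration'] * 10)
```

group by user, min of duration:
      duration
user          
Fay        235
Ivy        241
Jon        200
Lena       309
Sara       112
Uma        539
take 2 rows with largest duration:
      duration
user          
Uma        539
Lena       309
add column duration_x10 = t['duration'] * 10:
      duration  duration_x10
user                        
Uma        539          5390
Lena       309          3090

8480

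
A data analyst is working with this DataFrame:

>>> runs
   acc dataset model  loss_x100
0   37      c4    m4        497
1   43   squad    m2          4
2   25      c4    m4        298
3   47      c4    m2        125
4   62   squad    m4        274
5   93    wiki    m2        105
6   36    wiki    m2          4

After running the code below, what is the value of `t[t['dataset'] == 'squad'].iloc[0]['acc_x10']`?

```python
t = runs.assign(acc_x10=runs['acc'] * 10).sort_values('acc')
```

430

add column acc_x10 = runs['acc'] * 10:
   acc dataset model  loss_x100  acc_x10
0   37      c4    m4        497      370
1   43   squad    m2          4      430
2   25      c4    m4        298      250
3   47      c4    m2        125      470
4   62   squad    m4        274      620
5   93    wiki    m2        105      930
6   36    wiki    m2          4      360
sort by acc:
   acc dataset model  loss_x100  acc_x10
2   25      c4    m4        298      250
6   36    wiki    m2          4      360
0   37      c4    m4        497      370
1   43   squad    m2          4      430
3   47      c4    m2        125      470
4   62   squad    m4        274      620
5   93    wiki    m2        105      930
filter rows where dataset == 'squad':
   acc dataset model  loss_x100  acc_x10
1   43   squad    m2          4      430
4   62   squad    m4        274      620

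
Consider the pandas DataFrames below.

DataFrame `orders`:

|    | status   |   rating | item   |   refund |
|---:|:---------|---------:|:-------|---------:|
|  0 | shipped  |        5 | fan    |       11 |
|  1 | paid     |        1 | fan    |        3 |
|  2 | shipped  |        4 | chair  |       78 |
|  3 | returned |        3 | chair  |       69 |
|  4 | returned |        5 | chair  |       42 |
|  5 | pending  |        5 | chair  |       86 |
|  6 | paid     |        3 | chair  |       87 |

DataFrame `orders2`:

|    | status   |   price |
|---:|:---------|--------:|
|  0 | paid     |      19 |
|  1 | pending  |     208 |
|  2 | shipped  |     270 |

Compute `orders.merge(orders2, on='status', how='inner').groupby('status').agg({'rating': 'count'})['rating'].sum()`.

merge on 'status' (how='inner') → 5 rows:
    status  rating   item  refund  price
0  shipped       5    fan      11    270
1     paid       1    fan       3     19
2  shipped       4  chair      78    270
3  pending       5  chair      86    208
4     paid       3  chair      87     19
group by status, count of rating:
         rating
status         
paid          2
pending       1
shipped       2

5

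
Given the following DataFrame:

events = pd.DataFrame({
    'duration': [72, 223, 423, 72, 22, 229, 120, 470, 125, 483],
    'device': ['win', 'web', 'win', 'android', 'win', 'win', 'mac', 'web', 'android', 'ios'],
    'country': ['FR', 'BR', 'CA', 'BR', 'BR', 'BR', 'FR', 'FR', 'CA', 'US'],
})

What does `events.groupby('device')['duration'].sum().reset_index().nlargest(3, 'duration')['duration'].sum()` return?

1922

group by device, sum of duration:
device
android    197
ios        483
mac        120
web        693
win        746
Name: duration, dtype: int64
reset_index():
    device  duration
0  android       197
1      ios       483
2      mac       120
3      web       693
4      win       746
take 3 rows with largest duration:
  device  duration
4    win       746
3    web       693
1    ios       483
So sum() = 1922.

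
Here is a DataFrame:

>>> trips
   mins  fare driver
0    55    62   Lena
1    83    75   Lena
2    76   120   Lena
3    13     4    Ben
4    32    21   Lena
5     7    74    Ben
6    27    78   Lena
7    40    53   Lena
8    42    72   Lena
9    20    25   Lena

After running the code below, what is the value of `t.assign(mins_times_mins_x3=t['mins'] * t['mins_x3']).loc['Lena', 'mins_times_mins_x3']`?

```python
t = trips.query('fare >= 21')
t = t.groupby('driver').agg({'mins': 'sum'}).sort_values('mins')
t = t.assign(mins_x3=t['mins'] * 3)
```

filter rows where fare >= 21:
   mins  fare driver
0    55    62   Lena
1    83    75   Lena
2    76   120   Lena
4    32    21   Lena
5     7    74    Ben
6    27    78   Lena
7    40    53   Lena
8    42    72   Lena
9    20    25   Lena
group by driver, sum of mins:
        mins
driver      
Ben        7
Lena     375
sort by mins:
        mins
driver      
Ben        7
Lena     375
add column mins_x3 = t['mins'] * 3:
        mins  mins_x3
driver               
Ben        7       21
Lena     375     1125
add column mins_times_mins_x3 = t['mins'] * t['mins_x3']:
        mins  mins_x3  mins_times_mins_x3
driver                                   
Ben        7       21                 147
Lena     375     1125              421875
Then the value at row 'Lena', column 'mins_times_mins_x3': 421875

421875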